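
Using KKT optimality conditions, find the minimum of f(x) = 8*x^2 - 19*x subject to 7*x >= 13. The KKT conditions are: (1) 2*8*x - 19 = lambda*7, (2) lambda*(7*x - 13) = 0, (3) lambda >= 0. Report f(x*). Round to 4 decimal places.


Step 1: Try lambda = 0 (constraint inactive).
x_unc = 19/(2*8) = 1.1875
Check: 7*1.1875 = 8.3125 < 13 -- violated!
Step 2: Constraint must be active: 7*x = 13
x* = 13/7 = 1.8571 (rounded; the exact value 13/7 is used below)
lambda = (2*8*(13/7) - 19)/7 = 1.5306
Step 3: Compute optimal value.
f(x*) = 8*(13/7)^2 - 19*(13/7) = -7.6939


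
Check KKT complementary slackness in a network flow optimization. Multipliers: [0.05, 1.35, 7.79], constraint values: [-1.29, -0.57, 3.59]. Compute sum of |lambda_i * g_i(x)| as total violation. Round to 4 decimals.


KKT complementary slackness check:
lambda_1 * g_1 = 0.05 * -1.29 = -0.0645
lambda_2 * g_2 = 1.35 * -0.57 = -0.7695
lambda_3 * g_3 = 7.79 * 3.59 = 27.9661
Total violation = 0.0645 + 0.7695 + 27.9661 = 28.8001


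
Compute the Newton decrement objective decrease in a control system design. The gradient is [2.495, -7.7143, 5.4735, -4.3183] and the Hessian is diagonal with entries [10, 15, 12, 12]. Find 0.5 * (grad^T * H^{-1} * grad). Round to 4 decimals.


Step 1: H is diagonal, so H^(-1) * g = [0.2495, -0.5143, 0.4561, -0.3599].
Step 2: g^T H^(-1) g = sum_i g_i^2 / H_ii
  = (2.495)^2/10 + (-7.7143)^2/15 + (5.4735)^2/12 + (-4.3183)^2/12
  = 0.6225 + 3.9674 + 2.4966 + 1.554 = 8.6404
Step 3: Objective decrease = 0.5 * g^T H^(-1) g = 4.3202


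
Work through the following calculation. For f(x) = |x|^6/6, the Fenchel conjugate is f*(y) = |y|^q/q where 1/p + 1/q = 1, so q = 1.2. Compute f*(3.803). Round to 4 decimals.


The conjugate exponent q satisfies 1/p + 1/q = 1.
p = 6, so q = 6/(6 - 1) = 1.2
|y|^q = 3.803^1.2 = 4.9677
f*(3.803) = 4.9677 / 1.2 = 4.1397


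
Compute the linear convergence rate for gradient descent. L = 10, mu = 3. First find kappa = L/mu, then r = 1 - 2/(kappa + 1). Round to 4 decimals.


Step 1: Compute the condition number.
kappa = L/mu = 10/3 = 3.3333
Step 2: Compute the convergence rate.
r = 1 - 2/(kappa + 1) = 1 - 2*mu/(L + mu) = (L - mu)/(L + mu) = 7/13 = 0.5385


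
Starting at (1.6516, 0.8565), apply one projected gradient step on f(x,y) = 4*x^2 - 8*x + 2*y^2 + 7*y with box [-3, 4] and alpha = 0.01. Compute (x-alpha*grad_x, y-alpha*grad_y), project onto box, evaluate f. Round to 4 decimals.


Step 1: Compute gradient at (1.6516, 0.8565).
grad_x = 2*4*1.6516 - 8 = 5.2128
grad_y = 2*2*0.8565 + 7 = 10.426
Step 2: Gradient step.
x_raw = 1.6516 - 0.01*5.2128 = 1.5995
y_raw = 0.8565 - 0.01*10.426 = 0.7522
Step 3: Project onto [-3, 4].
x_proj = clip(1.5995) = 1.5995
y_proj = clip(0.7522) = 0.7522
Step 4: Evaluate f.
f(1.5995, 0.7522) = 3.8349


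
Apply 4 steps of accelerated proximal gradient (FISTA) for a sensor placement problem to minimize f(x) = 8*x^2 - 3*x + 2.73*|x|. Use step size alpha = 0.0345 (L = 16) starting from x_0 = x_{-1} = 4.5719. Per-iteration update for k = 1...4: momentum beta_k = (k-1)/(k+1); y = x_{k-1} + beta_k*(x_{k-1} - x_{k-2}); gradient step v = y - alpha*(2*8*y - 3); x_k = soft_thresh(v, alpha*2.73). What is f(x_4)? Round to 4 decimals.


FISTA on f(x) = 8*x^2 - 3*x + 2.73*|x|
L = 16, alpha = 0.0345
Iteration 1: beta = 0.0, y = 4.5719 + 0.0*(4.5719 - 4.5719) = 4.5719
  grad(y) = 70.1504, v = y - alpha*grad = 2.1517
  prox(v) = soft_thresh(2.1517, 0.0942) = 2.0575
Iteration 2: beta = 0.3333, y = 2.0575 + 0.3333*(2.0575 - 4.5719) = 1.2194
  grad(y) = 16.5104, v = y - alpha*grad = 0.6498
  prox(v) = soft_thresh(0.6498, 0.0942) = 0.5556
Iteration 3: beta = 0.5, y = 0.5556 + 0.5*(0.5556 - 2.0575) = -0.1954
  grad(y) = -6.1256, v = y - alpha*grad = 0.016
  prox(v) = soft_thresh(0.016, 0.0942) = 0.0
Iteration 4: beta = 0.6, y = 0.0 + 0.6*(0.0 - 0.5556) = -0.3334
  grad(y) = -8.3338, v = y - alpha*grad = -0.0458
  prox(v) = soft_thresh(-0.0458, 0.0942) = 0.0
f(x_4) = 8*0.0^2 - 3*0.0 + 2.73*|0.0| = 0.0


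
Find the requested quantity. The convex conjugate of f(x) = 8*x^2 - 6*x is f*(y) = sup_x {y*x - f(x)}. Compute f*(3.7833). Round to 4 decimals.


f*(y) = sup_x {y*x - a*x^2 - b*x} = sup_x {(y-b)*x - a*x^2}
FOC: (y - b) - 2a*x = 0 => x* = (y - b)/(2a)
x* = (3.7833 + 6)/(2*8) = 0.6115
f*(3.7833) = (y-b)^2/(4a) = (3.7833 + 6)^2/(4*8)
= 95.713/32 = 2.991


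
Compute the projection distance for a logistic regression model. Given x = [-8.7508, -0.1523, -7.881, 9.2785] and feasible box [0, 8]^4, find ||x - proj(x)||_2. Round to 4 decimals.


Project each component onto [0, 8].
clip(-8.7508) = 0.0, clip(-0.1523) = 0.0, clip(-7.881) = 0.0, clip(9.2785) = 8.0
Projection = [0.0, 0.0, 0.0, 8.0]
Squared diffs: [76.5765, 0.0232, 62.1102, 1.6346]
Distance = sqrt(140.3445) = 11.8467


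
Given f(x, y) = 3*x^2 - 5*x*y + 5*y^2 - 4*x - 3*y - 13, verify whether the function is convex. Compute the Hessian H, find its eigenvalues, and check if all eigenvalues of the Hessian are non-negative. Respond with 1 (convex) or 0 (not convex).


The Hessian of f(x,y) = 3*x^2 - 5*x*y + 5*y^2 - 4*x - 3*y - 13 is:
H = [[6, -5], [-5, 10]]
Trace = 6 + 10 = 16
Determinant = 6*10 - (-5)^2 = 35
Discriminant = (16)^2 - 4*35 = 116.0
Eigenvalues: lambda_1 = 2.6148, lambda_2 = 13.3852
The function is convex.

1


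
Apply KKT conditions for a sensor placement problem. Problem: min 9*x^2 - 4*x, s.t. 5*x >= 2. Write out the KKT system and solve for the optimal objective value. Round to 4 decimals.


Step 1: Try lambda = 0 (constraint inactive).
x_unc = 4/(2*9) = 0.2222
Check: 5*0.2222 = 1.111 < 2 -- violated!
Step 2: Constraint must be active: 5*x = 2
x* = 2/5 = 0.4
lambda = (2*9*0.4 - 4)/5 = 0.64
Step 3: Compute optimal value.
f(x*) = 9*0.4^2 - 4*0.4 = -0.16


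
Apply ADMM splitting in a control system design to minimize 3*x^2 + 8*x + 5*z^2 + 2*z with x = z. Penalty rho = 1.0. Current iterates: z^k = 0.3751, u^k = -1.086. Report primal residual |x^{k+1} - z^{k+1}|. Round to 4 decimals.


ADMM iteration with rho = 1.0, z^k = 0.3751, u^k = -1.086
Step 1: x-update.
Minimize 3*x^2 + 8*x + (1.0/2)*(x - 0.3751 - 1.086)^2
FOC: (2*3 + 1.0)*x = -8 + 1.0*(0.3751 + 1.086)
x^{k+1} = -0.9341
Step 2: z-update.
Minimize 5*z^2 + 2*z + (1.0/2)*(-0.9341 - z - 1.086)^2
FOC: (2*5 + 1.0)*z = -2 + 1.0*(-0.9341 - 1.086)
z^{k+1} = -0.3655
Step 3: u-update.
u^{k+1} = -1.086 - 0.9341 + 0.3655 = -1.6547
Step 4: Primal residual = |-0.9341 + 0.3655| = 0.5687


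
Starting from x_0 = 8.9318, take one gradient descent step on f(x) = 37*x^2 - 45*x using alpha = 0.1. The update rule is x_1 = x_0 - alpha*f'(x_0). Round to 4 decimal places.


We compute the gradient at x_0 and apply the update.
f'(x) = 74*x - 45
f'(8.9318) = 74*8.9318 - 45 = 615.9532
x_1 = 8.9318 - 0.1*615.9532 = -52.6635


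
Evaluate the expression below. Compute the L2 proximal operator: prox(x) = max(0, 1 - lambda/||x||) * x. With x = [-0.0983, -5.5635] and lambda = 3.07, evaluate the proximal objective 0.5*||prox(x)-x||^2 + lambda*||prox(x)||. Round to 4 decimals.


Step 1: Compute ||x||.
||x|| = 5.5644
Step 2: Compute scaling factor.
scale = max(0, 1 - 3.07/5.5644) = 0.4483
Step 3: prox(x) = [-0.0441, -2.494]
||prox(x)|| = 2.4944
Step 4: Proximal objective.
0.5*||prox-x||^2 = 4.7125
lambda*||prox|| = 7.6578
Total = 12.3702


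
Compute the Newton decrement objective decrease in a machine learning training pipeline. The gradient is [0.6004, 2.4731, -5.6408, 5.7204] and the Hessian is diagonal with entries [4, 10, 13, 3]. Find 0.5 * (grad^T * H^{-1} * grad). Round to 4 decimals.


Step 1: H is diagonal, so H^(-1) * g = [0.1501, 0.2473, -0.4339, 1.9068].
Step 2: g^T H^(-1) g = sum_i g_i^2 / H_ii
  = (0.6004)^2/4 + (2.4731)^2/10 + (-5.6408)^2/13 + (5.7204)^2/3
  = 0.0901 + 0.6116 + 2.4476 + 10.9077 = 14.057
Step 3: Objective decrease = 0.5 * g^T H^(-1) g = 7.0285


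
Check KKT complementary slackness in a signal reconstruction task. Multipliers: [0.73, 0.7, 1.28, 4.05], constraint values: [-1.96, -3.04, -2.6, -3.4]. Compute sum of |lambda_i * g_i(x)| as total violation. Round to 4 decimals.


KKT complementary slackness check:
lambda_1 * g_1 = 0.73 * -1.96 = -1.4308
lambda_2 * g_2 = 0.7 * -3.04 = -2.128
lambda_3 * g_3 = 1.28 * -2.6 = -3.328
lambda_4 * g_4 = 4.05 * -3.4 = -13.77
Total violation = 1.4308 + 2.128 + 3.328 + 13.77 = 20.6568


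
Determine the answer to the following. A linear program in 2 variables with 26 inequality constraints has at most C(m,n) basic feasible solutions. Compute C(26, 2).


Each vertex corresponds to some choice of n active constraints out of m, so the number of vertices is at most C(m, n) = m! / (n!(m-n)!).
m = 26, n = 2
Numerator: 26 * 25
Denominator: 2! = 2
C(26, 2) = 325


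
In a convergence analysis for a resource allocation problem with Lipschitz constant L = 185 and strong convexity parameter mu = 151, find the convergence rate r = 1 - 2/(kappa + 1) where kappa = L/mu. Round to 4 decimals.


Step 1: Compute the condition number.
kappa = L/mu = 185/151 = 1.2252
Step 2: Compute the convergence rate.
r = 1 - 2/(kappa + 1) = 1 - 2*mu/(L + mu) = (L - mu)/(L + mu) = 34/336 = 0.1012


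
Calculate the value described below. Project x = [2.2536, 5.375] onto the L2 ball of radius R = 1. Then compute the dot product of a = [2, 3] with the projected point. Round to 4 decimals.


Step 1: Compute ||x|| (intermediates to 6 decimals).
||x|| = sqrt(2.2536^2 + 5.375^2) = 5.828322
Step 2: Project.
Since ||x|| > R, scale = R/||x|| = 1/5.828322 = 0.171576, proj(x) = scale * x
proj(x) = [0.386664, 0.922221]
Step 3: Dot product.
a^T * proj(x) = 2*0.386664 + 3*0.922221 = 3.54


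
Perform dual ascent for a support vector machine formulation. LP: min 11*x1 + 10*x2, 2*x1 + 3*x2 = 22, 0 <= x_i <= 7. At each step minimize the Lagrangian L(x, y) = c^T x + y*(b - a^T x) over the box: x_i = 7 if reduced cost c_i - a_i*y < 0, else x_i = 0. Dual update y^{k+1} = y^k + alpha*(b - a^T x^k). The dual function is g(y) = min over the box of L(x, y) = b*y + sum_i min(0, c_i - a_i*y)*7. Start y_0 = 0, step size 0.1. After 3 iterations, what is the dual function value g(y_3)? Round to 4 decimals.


Dual ascent for LP: min 11*x1 + 10*x2, 2*x1 + 3*x2 = 22, 0 <= x_i <= 7
Step 1: y^k = 0.0, reduced costs: (11.0, 10.0)
  x^k = (0.0, 0.0), subgradient = b - a^T x = 22.0
  y^{k+1} = 0.0 + 0.1*22.0 = 2.2
Step 2: y^k = 2.2, reduced costs: (6.6, 3.4)
  x^k = (0.0, 0.0), subgradient = b - a^T x = 22.0
  y^{k+1} = 2.2 + 0.1*22.0 = 4.4
Step 3: y^k = 4.4, reduced costs: (2.2, -3.2)
  x^k = (0.0, 7.0), subgradient = b - a^T x = 1.0
  y^{k+1} = 4.4 + 0.1*1.0 = 4.5
Dual objective at y_3 = 4.5: reduced costs (2.0, -3.5), box minimizer x = (0.0, 7.0)
g(y_3) = b*y + (c1 - a1*y)*x1 + (c2 - a2*y)*x2 = 22*4.5 + 2.0*0.0 + (-3.5)*7.0 = 99.0 + 0.0 - 24.5 = 74.5


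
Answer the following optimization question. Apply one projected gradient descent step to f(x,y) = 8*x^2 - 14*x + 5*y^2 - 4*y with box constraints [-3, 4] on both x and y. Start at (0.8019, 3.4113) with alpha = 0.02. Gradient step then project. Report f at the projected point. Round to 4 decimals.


Step 1: Compute gradient at (0.8019, 3.4113).
grad_x = 2*8*0.8019 - 14 = -1.1696
grad_y = 2*5*3.4113 - 4 = 30.113
Step 2: Gradient step.
x_raw = 0.8019 - 0.02*-1.1696 = 0.8253
y_raw = 3.4113 - 0.02*30.113 = 2.809
Step 3: Project onto [-3, 4].
x_proj = clip(0.8253) = 0.8253
y_proj = clip(2.809) = 2.809
Step 4: Evaluate f.
f(0.8253, 2.809) = 22.1121


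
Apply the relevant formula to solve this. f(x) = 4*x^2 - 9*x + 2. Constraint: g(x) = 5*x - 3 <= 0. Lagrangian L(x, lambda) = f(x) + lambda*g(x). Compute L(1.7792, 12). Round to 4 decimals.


Step 1: Evaluate f(x).
f(1.7792) = 4*1.7792^2 - 9*1.7792 + 2 = -1.3506
Step 2: Evaluate g(x).
g(1.7792) = 5*1.7792 - 3 = 5.896
Step 3: Compute Lagrangian.
L = -1.3506 + 12*5.896 = 69.4014


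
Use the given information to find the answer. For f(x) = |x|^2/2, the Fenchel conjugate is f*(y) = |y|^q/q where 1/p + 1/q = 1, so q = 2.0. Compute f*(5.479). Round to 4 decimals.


The conjugate exponent q satisfies 1/p + 1/q = 1.
p = 2, so q = 2/(2 - 1) = 2.0
|y|^q = 5.479^2.0 = 30.0194
f*(5.479) = 30.0194 / 2.0 = 15.0097


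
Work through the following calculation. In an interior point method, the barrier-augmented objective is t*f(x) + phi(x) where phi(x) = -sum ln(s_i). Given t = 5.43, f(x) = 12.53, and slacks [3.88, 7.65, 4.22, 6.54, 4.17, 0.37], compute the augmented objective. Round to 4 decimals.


Step 1: Compute log-barrier.
ln values: [1.3558, 2.0347, 1.4398, 1.8779, 1.4279, -0.9943]
phi = -(1.3558 + 2.0347 + 1.4398 + 1.8779 + 1.4279 - 0.9943) = -7.142
Step 2: Compute augmented objective.
t*f(x) = 5.43*12.53 = 68.0379
Total = 68.0379 - 7.142 = 60.8959


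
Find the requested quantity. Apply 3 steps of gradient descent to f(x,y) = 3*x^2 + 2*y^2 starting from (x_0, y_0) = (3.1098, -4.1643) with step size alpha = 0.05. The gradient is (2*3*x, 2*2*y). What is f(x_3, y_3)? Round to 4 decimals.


Gradient descent on f(x,y) = 3*x^2 + 2*y^2.
Starting point: (3.1098, -4.1643), alpha = 0.05
Step 1: grad_x = 2*3*3.1098 = 18.6588, grad_y = 2*2*-4.1643 = -16.6572
  x_1 = 3.1098 - 0.05*18.6588 = 2.1769
  y_1 = -4.1643 - 0.05*-16.6572 = -3.3314
Step 2: grad_x = 2*3*2.1769 = 13.0612, grad_y = 2*2*-3.3314 = -13.3258
  x_2 = 2.1769 - 0.05*13.0612 = 1.5238
  y_2 = -3.3314 - 0.05*-13.3258 = -2.6652
Step 3: grad_x = 2*3*1.5238 = 9.1428, grad_y = 2*2*-2.6652 = -10.6606
  x_3 = 1.5238 - 0.05*9.1428 = 1.0667
  y_3 = -2.6652 - 0.05*-10.6606 = -2.1321
f(1.0667, -2.1321) = 3*1.0667^2 + 2*(-2.1321)^2 = 12.5052


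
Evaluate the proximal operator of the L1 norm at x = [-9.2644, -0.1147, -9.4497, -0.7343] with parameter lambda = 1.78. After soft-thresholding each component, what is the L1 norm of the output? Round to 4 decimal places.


Soft-thresholding with lambda = 1.78:
prox(-9.2644) = sign(-9.2644)*max(|-9.2644| - 1.78, 0) = -7.4844
prox(-0.1147) = sign(-0.1147)*max(|-0.1147| - 1.78, 0) = 0.0
prox(-9.4497) = sign(-9.4497)*max(|-9.4497| - 1.78, 0) = -7.6697
prox(-0.7343) = sign(-0.7343)*max(|-0.7343| - 1.78, 0) = 0.0
prox(x) = [-7.4844, 0.0, -7.6697, 0.0]
||prox(x)||_1 = 7.4844 + 0.0 + 7.6697 + 0.0 = 15.1541


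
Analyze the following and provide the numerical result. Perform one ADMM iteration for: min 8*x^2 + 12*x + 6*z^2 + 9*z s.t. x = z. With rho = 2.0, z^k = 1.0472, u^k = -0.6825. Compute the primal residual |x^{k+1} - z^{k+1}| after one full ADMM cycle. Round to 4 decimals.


ADMM iteration with rho = 2.0, z^k = 1.0472, u^k = -0.6825
Step 1: x-update.
Minimize 8*x^2 + 12*x + (2.0/2)*(x - 1.0472 - 0.6825)^2
FOC: (2*8 + 2.0)*x = -12 + 2.0*(1.0472 + 0.6825)
x^{k+1} = -0.4745
Step 2: z-update.
Minimize 6*z^2 + 9*z + (2.0/2)*(-0.4745 - z - 0.6825)^2
FOC: (2*6 + 2.0)*z = -9 + 2.0*(-0.4745 - 0.6825)
z^{k+1} = -0.8081
Step 3: u-update.
u^{k+1} = -0.6825 - 0.4745 + 0.8081 = -0.3488
Step 4: Primal residual = |-0.4745 + 0.8081| = 0.3337


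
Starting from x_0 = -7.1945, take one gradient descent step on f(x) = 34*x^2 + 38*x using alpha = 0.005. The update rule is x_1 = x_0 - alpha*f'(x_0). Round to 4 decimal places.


We compute the gradient at x_0 and apply the update.
f'(x) = 68*x + 38
f'(-7.1945) = 68*-7.1945 + 38 = -451.226
x_1 = -7.1945 - 0.005*-451.226 = -4.9384


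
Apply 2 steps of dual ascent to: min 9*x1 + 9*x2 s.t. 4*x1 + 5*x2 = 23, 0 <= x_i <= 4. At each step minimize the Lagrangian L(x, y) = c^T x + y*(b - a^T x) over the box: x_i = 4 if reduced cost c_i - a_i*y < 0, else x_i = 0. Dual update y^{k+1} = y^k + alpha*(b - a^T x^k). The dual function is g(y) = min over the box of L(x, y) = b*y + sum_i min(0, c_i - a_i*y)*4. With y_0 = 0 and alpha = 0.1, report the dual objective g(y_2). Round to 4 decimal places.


Dual ascent for LP: min 9*x1 + 9*x2, 4*x1 + 5*x2 = 23, 0 <= x_i <= 4
Step 1: y^k = 0.0, reduced costs: (9.0, 9.0)
  x^k = (0.0, 0.0), subgradient = b - a^T x = 23.0
  y^{k+1} = 0.0 + 0.1*23.0 = 2.3
Step 2: y^k = 2.3, reduced costs: (-0.2, -2.5)
  x^k = (4.0, 4.0), subgradient = b - a^T x = -13.0
  y^{k+1} = 2.3 + 0.1*-13.0 = 1.0
Dual objective at y_2 = 1.0: reduced costs (5.0, 4.0), box minimizer x = (0.0, 0.0)
g(y_2) = b*y + (c1 - a1*y)*x1 + (c2 - a2*y)*x2 = 23*1.0 + 5.0*0.0 + 4.0*0.0 = 23.0 + 0.0 + 0.0 = 23.0


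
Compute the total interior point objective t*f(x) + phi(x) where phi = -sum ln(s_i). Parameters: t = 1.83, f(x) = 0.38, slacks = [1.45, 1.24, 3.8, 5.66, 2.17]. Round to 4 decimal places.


Step 1: Compute log-barrier.
ln values: [0.3716, 0.2151, 1.335, 1.7334, 0.7747]
phi = -(0.3716 + 0.2151 + 1.335 + 1.7334 + 0.7747) = -4.4298
Step 2: Compute augmented objective.
t*f(x) = 1.83*0.38 = 0.6954
Total = 0.6954 - 4.4298 = -3.7344


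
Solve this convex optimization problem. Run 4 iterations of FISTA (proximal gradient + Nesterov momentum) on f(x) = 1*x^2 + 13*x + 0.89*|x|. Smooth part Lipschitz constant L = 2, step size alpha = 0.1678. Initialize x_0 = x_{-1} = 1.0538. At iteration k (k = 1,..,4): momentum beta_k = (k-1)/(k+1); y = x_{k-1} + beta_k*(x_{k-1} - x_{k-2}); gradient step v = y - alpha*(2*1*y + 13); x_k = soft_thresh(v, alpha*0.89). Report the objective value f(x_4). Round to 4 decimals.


FISTA on f(x) = 1*x^2 + 13*x + 0.89*|x|
L = 2, alpha = 0.1678
Iteration 1: beta = 0.0, y = 1.0538 + 0.0*(1.0538 - 1.0538) = 1.0538
  grad(y) = 15.1076, v = y - alpha*grad = -1.4813
  prox(v) = soft_thresh(-1.4813, 0.1493) = -1.3319
Iteration 2: beta = 0.3333, y = -1.3319 + 0.3333*(-1.3319 - 1.0538) = -2.1272
  grad(y) = 8.7457, v = y - alpha*grad = -3.5947
  prox(v) = soft_thresh(-3.5947, 0.1493) = -3.4453
Iteration 3: beta = 0.5, y = -3.4453 + 0.5*(-3.4453 + 1.3319) = -4.502
  grad(y) = 3.9959, v = y - alpha*grad = -5.1726
  prox(v) = soft_thresh(-5.1726, 0.1493) = -5.0232
Iteration 4: beta = 0.6, y = -5.0232 + 0.6*(-5.0232 + 3.4453) = -5.9699
  grad(y) = 1.0601, v = y - alpha*grad = -6.1478
  prox(v) = soft_thresh(-6.1478, 0.1493) = -5.9985
f(x_4) = 1*(-5.9985)^2 + 13*(-5.9985) + 0.89*|-5.9985| = -36.6598


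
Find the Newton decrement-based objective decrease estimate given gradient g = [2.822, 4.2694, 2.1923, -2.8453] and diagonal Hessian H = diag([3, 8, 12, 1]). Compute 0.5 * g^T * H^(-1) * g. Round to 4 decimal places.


Step 1: H is diagonal, so H^(-1) * g = [0.9407, 0.5337, 0.1827, -2.8453].
Step 2: g^T H^(-1) g = sum_i g_i^2 / H_ii
  = (2.822)^2/3 + (4.2694)^2/8 + (2.1923)^2/12 + (-2.8453)^2/1
  = 2.6546 + 2.2785 + 0.4005 + 8.0957 = 13.4293
Step 3: Objective decrease = 0.5 * g^T H^(-1) g = 6.7146


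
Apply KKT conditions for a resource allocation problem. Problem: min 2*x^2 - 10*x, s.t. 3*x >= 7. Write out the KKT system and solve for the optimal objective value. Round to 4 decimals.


Step 1: Try lambda = 0 (constraint inactive).
Stationarity: 2*2*x - 10 = 0
x* = 10/(2*2) = 2.5
Check constraint: 3*2.5 = 7.5 >= 7 -- satisfied.
Step 2: Compute optimal value.
f(x*) = 2*2.5^2 - 10*2.5 = -12.5


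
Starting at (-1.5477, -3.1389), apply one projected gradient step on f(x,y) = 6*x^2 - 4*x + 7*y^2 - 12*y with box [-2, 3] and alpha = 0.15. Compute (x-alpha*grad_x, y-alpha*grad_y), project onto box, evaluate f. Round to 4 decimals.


Step 1: Compute gradient at (-1.5477, -3.1389).
grad_x = 2*6*-1.5477 - 4 = -22.5724
grad_y = 2*7*-3.1389 - 12 = -55.9446
Step 2: Gradient step.
x_raw = -1.5477 - 0.15*-22.5724 = 1.8382
y_raw = -3.1389 - 0.15*-55.9446 = 5.2528
Step 3: Project onto [-2, 3].
x_proj = clip(1.8382) = 1.8382
y_proj = clip(5.2528) = 3.0
Step 4: Evaluate f.
f(1.8382, 3.0) = 39.9204


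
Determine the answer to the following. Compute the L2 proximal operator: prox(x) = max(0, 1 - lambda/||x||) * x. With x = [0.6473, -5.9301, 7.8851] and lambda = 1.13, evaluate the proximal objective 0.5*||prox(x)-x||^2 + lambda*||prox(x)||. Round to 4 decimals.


Step 1: Compute ||x||.
||x|| = 9.8874
Step 2: Compute scaling factor.
scale = max(0, 1 - 1.13/9.8874) = 0.8857
Step 3: prox(x) = [0.5733, -5.2524, 6.9839]
||prox(x)|| = 8.7574
Step 4: Proximal objective.
0.5*||prox-x||^2 = 0.6385
lambda*||prox|| = 9.8959
Total = 10.5343


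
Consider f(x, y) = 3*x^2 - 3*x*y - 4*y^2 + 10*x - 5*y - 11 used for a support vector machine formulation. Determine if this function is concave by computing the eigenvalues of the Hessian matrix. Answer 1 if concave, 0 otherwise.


The Hessian of f(x,y) = 3*x^2 - 3*x*y - 4*y^2 + 10*x - 5*y - 11 is:
H = [[6, -3], [-3, -8]]
Trace = 6 - 8 = -2
Determinant = 6*-8 - (-3)^2 = -57
Discriminant = (-2)^2 - 4*-57 = 232.0
Eigenvalues: lambda_1 = -8.6158, lambda_2 = 6.6158
The function is not concave.

0


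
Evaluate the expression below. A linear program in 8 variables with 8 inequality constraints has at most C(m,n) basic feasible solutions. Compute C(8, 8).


Each vertex corresponds to some choice of n active constraints out of m, so the number of vertices is at most C(m, n) = m! / (n!(m-n)!).
m = 8, n = 8
Numerator: 8 * 7 * 6 * 5 * 4 * 3 * 2 * 1
Denominator: 8! = 40320
C(8, 8) = 1


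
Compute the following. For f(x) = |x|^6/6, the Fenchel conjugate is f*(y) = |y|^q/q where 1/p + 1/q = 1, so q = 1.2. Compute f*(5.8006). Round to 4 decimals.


The conjugate exponent q satisfies 1/p + 1/q = 1.
p = 6, so q = 6/(6 - 1) = 1.2
|y|^q = 5.8006^1.2 = 8.2446
f*(5.8006) = 8.2446 / 1.2 = 6.8705


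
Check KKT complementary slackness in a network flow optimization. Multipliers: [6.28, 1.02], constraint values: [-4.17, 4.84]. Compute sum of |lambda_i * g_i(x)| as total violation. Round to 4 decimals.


KKT complementary slackness check:
lambda_1 * g_1 = 6.28 * -4.17 = -26.1876
lambda_2 * g_2 = 1.02 * 4.84 = 4.9368
Total violation = 26.1876 + 4.9368 = 31.1244


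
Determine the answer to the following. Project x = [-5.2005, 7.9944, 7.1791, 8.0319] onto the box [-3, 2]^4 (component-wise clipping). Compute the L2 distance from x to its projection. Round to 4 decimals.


Project each component onto [-3, 2].
clip(-5.2005) = -3.0, clip(7.9944) = 2.0, clip(7.1791) = 2.0, clip(8.0319) = 2.0
Projection = [-3.0, 2.0, 2.0, 2.0]
Squared diffs: [4.8422, 35.9328, 26.8231, 36.3838]
Distance = sqrt(103.9819) = 10.1972


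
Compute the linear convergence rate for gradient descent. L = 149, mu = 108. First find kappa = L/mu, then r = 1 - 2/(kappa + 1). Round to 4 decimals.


Step 1: Compute the condition number.
kappa = L/mu = 149/108 = 1.3796
Step 2: Compute the convergence rate.
r = 1 - 2/(kappa + 1) = 1 - 2*mu/(L + mu) = (L - mu)/(L + mu) = 41/257 = 0.1595


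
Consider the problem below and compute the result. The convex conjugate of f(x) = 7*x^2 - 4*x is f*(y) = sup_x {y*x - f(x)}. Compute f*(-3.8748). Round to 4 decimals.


f*(y) = sup_x {y*x - a*x^2 - b*x} = sup_x {(y-b)*x - a*x^2}
FOC: (y - b) - 2a*x = 0 => x* = (y - b)/(2a)
x* = (-3.8748 + 4)/(2*7) = 0.0089
f*(-3.8748) = (y-b)^2/(4a) = (-3.8748 + 4)^2/(4*7)
= 0.0157/28 = 0.0006


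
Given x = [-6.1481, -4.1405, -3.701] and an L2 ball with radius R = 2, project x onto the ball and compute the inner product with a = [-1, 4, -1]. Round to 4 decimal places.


Step 1: Compute ||x|| (intermediates to 6 decimals).
||x|| = sqrt((-6.1481)^2 + (-4.1405)^2 + (-3.701)^2) = 8.284943
Step 2: Project.
Since ||x|| > R, scale = R/||x|| = 2/8.284943 = 0.241402, proj(x) = scale * x
proj(x) = [-1.484164, -0.999525, -0.893429]
Step 3: Dot product.
a^T * proj(x) = -1*(-1.484164) + 4*(-0.999525) - 1*(-0.893429) = -1.6205


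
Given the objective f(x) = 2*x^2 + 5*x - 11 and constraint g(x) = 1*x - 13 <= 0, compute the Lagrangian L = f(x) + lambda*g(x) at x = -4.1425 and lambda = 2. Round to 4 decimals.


Step 1: Evaluate f(x).
f(-4.1425) = 2*(-4.1425)^2 + 5*(-4.1425) - 11 = 2.6081
Step 2: Evaluate g(x).
g(-4.1425) = 1*-4.1425 - 13 = -17.1425
Step 3: Compute Lagrangian.
L = 2.6081 + 2*-17.1425 = -31.6769


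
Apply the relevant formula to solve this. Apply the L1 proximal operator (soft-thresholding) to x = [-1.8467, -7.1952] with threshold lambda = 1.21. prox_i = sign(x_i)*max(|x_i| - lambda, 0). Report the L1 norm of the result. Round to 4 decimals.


Soft-thresholding with lambda = 1.21:
prox(-1.8467) = sign(-1.8467)*max(|-1.8467| - 1.21, 0) = -0.6367
prox(-7.1952) = sign(-7.1952)*max(|-7.1952| - 1.21, 0) = -5.9852
prox(x) = [-0.6367, -5.9852]
||prox(x)||_1 = 0.6367 + 5.9852 = 6.6219


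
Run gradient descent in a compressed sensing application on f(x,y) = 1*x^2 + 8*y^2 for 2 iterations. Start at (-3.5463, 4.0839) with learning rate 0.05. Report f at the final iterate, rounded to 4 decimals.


Gradient descent on f(x,y) = 1*x^2 + 8*y^2.
Starting point: (-3.5463, 4.0839), alpha = 0.05
Step 1: grad_x = 2*1*-3.5463 = -7.0926, grad_y = 2*8*4.0839 = 65.3424
  x_1 = -3.5463 - 0.05*-7.0926 = -3.1917
  y_1 = 4.0839 - 0.05*65.3424 = 0.8168
Step 2: grad_x = 2*1*-3.1917 = -6.3833, grad_y = 2*8*0.8168 = 13.0685
  x_2 = -3.1917 - 0.05*-6.3833 = -2.8725
  y_2 = 0.8168 - 0.05*13.0685 = 0.1634
f(-2.8725, 0.1634) = 1*(-2.8725)^2 + 8*0.1634^2 = 8.4648


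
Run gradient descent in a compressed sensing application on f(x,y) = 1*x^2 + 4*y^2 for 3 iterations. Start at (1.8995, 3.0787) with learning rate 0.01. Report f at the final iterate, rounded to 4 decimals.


Gradient descent on f(x,y) = 1*x^2 + 4*y^2.
Starting point: (1.8995, 3.0787), alpha = 0.01
Step 1: grad_x = 2*1*1.8995 = 3.799, grad_y = 2*4*3.0787 = 24.6296
  x_1 = 1.8995 - 0.01*3.799 = 1.8615
  y_1 = 3.0787 - 0.01*24.6296 = 2.8324
Step 2: grad_x = 2*1*1.8615 = 3.723, grad_y = 2*4*2.8324 = 22.6592
  x_2 = 1.8615 - 0.01*3.723 = 1.8243
  y_2 = 2.8324 - 0.01*22.6592 = 2.6058
Step 3: grad_x = 2*1*1.8243 = 3.6486, grad_y = 2*4*2.6058 = 20.8465
  x_3 = 1.8243 - 0.01*3.6486 = 1.7878
  y_3 = 2.6058 - 0.01*20.8465 = 2.3973
f(1.7878, 2.3973) = 1*1.7878^2 + 4*2.3973^2 = 26.1853


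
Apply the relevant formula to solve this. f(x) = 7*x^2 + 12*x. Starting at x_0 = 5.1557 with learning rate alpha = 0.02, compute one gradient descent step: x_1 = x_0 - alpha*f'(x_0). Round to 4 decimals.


We compute the gradient at x_0 and apply the update.
f'(x) = 14*x + 12
f'(5.1557) = 14*5.1557 + 12 = 84.1798
x_1 = 5.1557 - 0.02*84.1798 = 3.4721


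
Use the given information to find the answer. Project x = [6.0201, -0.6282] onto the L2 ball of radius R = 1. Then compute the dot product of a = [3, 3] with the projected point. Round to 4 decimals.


Step 1: Compute ||x|| (intermediates to 6 decimals).
||x|| = sqrt(6.0201^2 + (-0.6282)^2) = 6.052788
Step 2: Project.
Since ||x|| > R, scale = R/||x|| = 1/6.052788 = 0.165213, proj(x) = scale * x
proj(x) = [0.994599, -0.103787]
Step 3: Dot product.
a^T * proj(x) = 3*0.994599 + 3*(-0.103787) = 2.6724


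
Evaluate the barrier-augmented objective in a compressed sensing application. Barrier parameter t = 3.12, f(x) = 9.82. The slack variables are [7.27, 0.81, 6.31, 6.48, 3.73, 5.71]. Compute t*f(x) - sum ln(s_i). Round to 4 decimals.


Step 1: Compute log-barrier.
ln values: [1.9838, -0.2107, 1.8421, 1.8687, 1.3164, 1.7422]
phi = -(1.9838 - 0.2107 + 1.8421 + 1.8687 + 1.3164 + 1.7422) = -8.5425
Step 2: Compute augmented objective.
t*f(x) = 3.12*9.82 = 30.6384
Total = 30.6384 - 8.5425 = 22.0959


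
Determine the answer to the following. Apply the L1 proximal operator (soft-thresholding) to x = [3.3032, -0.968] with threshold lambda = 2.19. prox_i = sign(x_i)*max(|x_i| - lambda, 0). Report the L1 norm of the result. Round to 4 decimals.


Soft-thresholding with lambda = 2.19:
prox(3.3032) = sign(3.3032)*max(|3.3032| - 2.19, 0) = 1.1132
prox(-0.968) = sign(-0.968)*max(|-0.968| - 2.19, 0) = 0.0
prox(x) = [1.1132, 0.0]
||prox(x)||_1 = 1.1132 + 0.0 = 1.1132


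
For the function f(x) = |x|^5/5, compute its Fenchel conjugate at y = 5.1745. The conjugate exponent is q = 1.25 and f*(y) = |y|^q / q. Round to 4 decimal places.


The conjugate exponent q satisfies 1/p + 1/q = 1.
p = 5, so q = 5/(5 - 1) = 1.25
|y|^q = 5.1745^1.25 = 7.8043
f*(5.1745) = 7.8043 / 1.25 = 6.2435


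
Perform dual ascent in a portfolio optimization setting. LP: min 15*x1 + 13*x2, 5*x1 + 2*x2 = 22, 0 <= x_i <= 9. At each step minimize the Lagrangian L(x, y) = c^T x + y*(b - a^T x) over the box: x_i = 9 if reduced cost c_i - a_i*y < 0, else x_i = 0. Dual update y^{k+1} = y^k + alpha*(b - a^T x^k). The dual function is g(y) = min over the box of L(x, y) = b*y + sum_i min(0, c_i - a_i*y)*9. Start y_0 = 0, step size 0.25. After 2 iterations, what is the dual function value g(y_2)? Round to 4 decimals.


Dual ascent for LP: min 15*x1 + 13*x2, 5*x1 + 2*x2 = 22, 0 <= x_i <= 9
Step 1: y^k = 0.0, reduced costs: (15.0, 13.0)
  x^k = (0.0, 0.0), subgradient = b - a^T x = 22.0
  y^{k+1} = 0.0 + 0.25*22.0 = 5.5
Step 2: y^k = 5.5, reduced costs: (-12.5, 2.0)
  x^k = (9.0, 0.0), subgradient = b - a^T x = -23.0
  y^{k+1} = 5.5 + 0.25*-23.0 = -0.25
Dual objective at y_2 = -0.25: reduced costs (16.25, 13.5), box minimizer x = (0.0, 0.0)
g(y_2) = b*y + (c1 - a1*y)*x1 + (c2 - a2*y)*x2 = 22*(-0.25) + 16.25*0.0 + 13.5*0.0 = -5.5 + 0.0 + 0.0 = -5.5


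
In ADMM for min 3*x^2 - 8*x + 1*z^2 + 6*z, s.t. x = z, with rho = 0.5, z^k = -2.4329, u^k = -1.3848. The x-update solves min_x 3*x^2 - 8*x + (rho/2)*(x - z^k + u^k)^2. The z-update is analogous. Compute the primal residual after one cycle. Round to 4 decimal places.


ADMM iteration with rho = 0.5, z^k = -2.4329, u^k = -1.3848
Step 1: x-update.
Minimize 3*x^2 - 8*x + (0.5/2)*(x + 2.4329 - 1.3848)^2
FOC: (2*3 + 0.5)*x = 8 + 0.5*(-2.4329 + 1.3848)
x^{k+1} = 1.1501
Step 2: z-update.
Minimize 1*z^2 + 6*z + (0.5/2)*(1.1501 - z - 1.3848)^2
FOC: (2*1 + 0.5)*z = -6 + 0.5*(1.1501 - 1.3848)
z^{k+1} = -2.4469
Step 3: u-update.
u^{k+1} = -1.3848 + 1.1501 + 2.4469 = 2.2123
Step 4: Primal residual = |1.1501 + 2.4469| = 3.5971


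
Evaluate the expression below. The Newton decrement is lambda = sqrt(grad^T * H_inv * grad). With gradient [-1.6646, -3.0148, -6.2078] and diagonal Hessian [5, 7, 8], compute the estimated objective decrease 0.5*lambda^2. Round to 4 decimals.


Step 1: H is diagonal, so H^(-1) * g = [-0.3329, -0.4307, -0.776].
Step 2: g^T H^(-1) g = sum_i g_i^2 / H_ii
  = (-1.6646)^2/5 + (-3.0148)^2/7 + (-6.2078)^2/8
  = 0.5542 + 1.2984 + 4.8171 = 6.6697
Step 3: Objective decrease = 0.5 * g^T H^(-1) g = 3.3349


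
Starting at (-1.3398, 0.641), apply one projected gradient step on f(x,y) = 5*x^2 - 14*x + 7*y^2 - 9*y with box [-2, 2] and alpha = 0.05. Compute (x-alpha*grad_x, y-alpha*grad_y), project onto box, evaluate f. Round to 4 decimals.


Step 1: Compute gradient at (-1.3398, 0.641).
grad_x = 2*5*-1.3398 - 14 = -27.398
grad_y = 2*7*0.641 - 9 = -0.026
Step 2: Gradient step.
x_raw = -1.3398 - 0.05*-27.398 = 0.0301
y_raw = 0.641 - 0.05*-0.026 = 0.6423
Step 3: Project onto [-2, 2].
x_proj = clip(0.0301) = 0.0301
y_proj = clip(0.6423) = 0.6423
Step 4: Evaluate f.
f(0.0301, 0.6423) = -3.3097


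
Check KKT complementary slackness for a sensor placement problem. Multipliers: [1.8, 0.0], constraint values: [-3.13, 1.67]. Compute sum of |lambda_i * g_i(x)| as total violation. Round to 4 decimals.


KKT complementary slackness check:
lambda_1 * g_1 = 1.8 * -3.13 = -5.634
lambda_2 * g_2 = 0.0 * 1.67 = 0.0
Total violation = 5.634 + 0.0 = 5.634


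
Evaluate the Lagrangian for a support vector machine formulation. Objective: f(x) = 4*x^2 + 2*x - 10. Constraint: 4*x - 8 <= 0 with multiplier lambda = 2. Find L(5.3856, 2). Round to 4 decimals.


Step 1: Evaluate f(x).
f(5.3856) = 4*5.3856^2 + 2*5.3856 - 10 = 116.7899
Step 2: Evaluate g(x).
g(5.3856) = 4*5.3856 - 8 = 13.5424
Step 3: Compute Lagrangian.
L = 116.7899 + 2*13.5424 = 143.8747


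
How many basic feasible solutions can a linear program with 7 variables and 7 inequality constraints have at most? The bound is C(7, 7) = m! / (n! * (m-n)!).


Each vertex corresponds to some choice of n active constraints out of m, so the number of vertices is at most C(m, n) = m! / (n!(m-n)!).
m = 7, n = 7
Numerator: 7 * 6 * 5 * 4 * 3 * 2 * 1
Denominator: 7! = 5040
C(7, 7) = 1


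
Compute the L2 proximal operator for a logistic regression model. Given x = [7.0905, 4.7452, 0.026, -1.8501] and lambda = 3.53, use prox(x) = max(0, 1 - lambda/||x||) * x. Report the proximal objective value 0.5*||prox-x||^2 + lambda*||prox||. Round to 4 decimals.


Step 1: Compute ||x||.
||x|| = 8.7302
Step 2: Compute scaling factor.
scale = max(0, 1 - 3.53/8.7302) = 0.5957
Step 3: prox(x) = [4.2235, 2.8265, 0.0155, -1.102]
||prox(x)|| = 5.2002
Step 4: Proximal objective.
0.5*||prox-x||^2 = 6.2305
lambda*||prox|| = 18.3567
Total = 24.587


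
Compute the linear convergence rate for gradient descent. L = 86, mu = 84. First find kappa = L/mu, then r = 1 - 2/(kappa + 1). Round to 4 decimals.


Step 1: Compute the condition number.
kappa = L/mu = 86/84 = 1.0238
Step 2: Compute the convergence rate.
r = 1 - 2/(kappa + 1) = 1 - 2*mu/(L + mu) = (L - mu)/(L + mu) = 2/170 = 0.0118


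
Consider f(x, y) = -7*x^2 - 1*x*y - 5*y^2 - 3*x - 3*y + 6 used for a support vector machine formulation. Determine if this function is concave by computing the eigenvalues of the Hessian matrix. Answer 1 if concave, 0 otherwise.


The Hessian of f(x,y) = -7*x^2 - 1*x*y - 5*y^2 - 3*x - 3*y + 6 is:
H = [[-14, -1], [-1, -10]]
Trace = -14 - 10 = -24
Determinant = -14*-10 - (-1)^2 = 139
Discriminant = (-24)^2 - 4*139 = 20.0
Eigenvalues: lambda_1 = -14.2361, lambda_2 = -9.7639
The function is concave.

1


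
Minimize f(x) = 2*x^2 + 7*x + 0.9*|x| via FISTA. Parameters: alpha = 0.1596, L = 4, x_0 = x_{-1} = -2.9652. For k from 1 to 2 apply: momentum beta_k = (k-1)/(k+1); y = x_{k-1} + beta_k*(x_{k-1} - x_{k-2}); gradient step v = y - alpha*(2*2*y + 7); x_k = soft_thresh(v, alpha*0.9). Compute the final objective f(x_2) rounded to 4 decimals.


FISTA on f(x) = 2*x^2 + 7*x + 0.9*|x|
L = 4, alpha = 0.1596
Iteration 1: beta = 0.0, y = -2.9652 + 0.0*(-2.9652 + 2.9652) = -2.9652
  grad(y) = -4.8608, v = y - alpha*grad = -2.1894
  prox(v) = soft_thresh(-2.1894, 0.1436) = -2.0458
Iteration 2: beta = 0.3333, y = -2.0458 + 0.3333*(-2.0458 + 2.9652) = -1.7393
  grad(y) = 0.0428, v = y - alpha*grad = -1.7461
  prox(v) = soft_thresh(-1.7461, 0.1436) = -1.6025
f(x_2) = 2*(-1.6025)^2 + 7*(-1.6025) + 0.9*|-1.6025| = -4.6392


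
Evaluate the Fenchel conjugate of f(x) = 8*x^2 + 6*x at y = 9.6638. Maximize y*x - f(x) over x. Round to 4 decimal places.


f*(y) = sup_x {y*x - a*x^2 - b*x} = sup_x {(y-b)*x - a*x^2}
FOC: (y - b) - 2a*x = 0 => x* = (y - b)/(2a)
x* = (9.6638 - 6)/(2*8) = 0.229
f*(9.6638) = (y-b)^2/(4a) = (9.6638 - 6)^2/(4*8)
= 13.4234/32 = 0.4195


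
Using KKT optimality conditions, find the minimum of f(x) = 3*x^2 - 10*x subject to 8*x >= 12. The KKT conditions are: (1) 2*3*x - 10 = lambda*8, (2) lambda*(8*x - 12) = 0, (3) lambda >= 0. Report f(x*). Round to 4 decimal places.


Step 1: Try lambda = 0 (constraint inactive).
Stationarity: 2*3*x - 10 = 0
x* = 10/(2*3) = 5/3 = 1.6667 (rounded; the exact value 5/3 is used below)
Check constraint: 8*1.6667 = 13.3336 >= 12 -- satisfied.
Step 2: Compute optimal value.
f(x*) = 3*(5/3)^2 - 10*(5/3) = -8.3333


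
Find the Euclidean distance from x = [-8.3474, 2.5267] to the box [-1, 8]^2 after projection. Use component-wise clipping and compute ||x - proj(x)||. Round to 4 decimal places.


Project each component onto [-1, 8].
clip(-8.3474) = -1.0, clip(2.5267) = 2.5267
Projection = [-1.0, 2.5267]
Squared diffs: [53.9843, 0.0]
Distance = sqrt(53.9843) = 7.3474


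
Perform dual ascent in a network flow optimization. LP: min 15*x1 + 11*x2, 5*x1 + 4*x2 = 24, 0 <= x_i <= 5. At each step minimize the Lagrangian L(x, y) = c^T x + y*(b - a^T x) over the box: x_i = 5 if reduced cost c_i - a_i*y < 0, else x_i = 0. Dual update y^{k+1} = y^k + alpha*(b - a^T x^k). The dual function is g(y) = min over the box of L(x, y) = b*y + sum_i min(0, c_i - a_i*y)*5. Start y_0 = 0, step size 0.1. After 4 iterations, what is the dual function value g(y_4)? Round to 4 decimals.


Dual ascent for LP: min 15*x1 + 11*x2, 5*x1 + 4*x2 = 24, 0 <= x_i <= 5
Step 1: y^k = 0.0, reduced costs: (15.0, 11.0)
  x^k = (0.0, 0.0), subgradient = b - a^T x = 24.0
  y^{k+1} = 0.0 + 0.1*24.0 = 2.4
Step 2: y^k = 2.4, reduced costs: (3.0, 1.4)
  x^k = (0.0, 0.0), subgradient = b - a^T x = 24.0
  y^{k+1} = 2.4 + 0.1*24.0 = 4.8
Step 3: y^k = 4.8, reduced costs: (-9.0, -8.2)
  x^k = (5.0, 5.0), subgradient = b - a^T x = -21.0
  y^{k+1} = 4.8 + 0.1*-21.0 = 2.7
Step 4: y^k = 2.7, reduced costs: (1.5, 0.2)
  x^k = (0.0, 0.0), subgradient = b - a^T x = 24.0
  y^{k+1} = 2.7 + 0.1*24.0 = 5.1
Dual objective at y_4 = 5.1: reduced costs (-10.5, -9.4), box minimizer x = (5.0, 5.0)
g(y_4) = b*y + (c1 - a1*y)*x1 + (c2 - a2*y)*x2 = 24*5.1 + (-10.5)*5.0 + (-9.4)*5.0 = 122.4 - 52.5 - 47.0 = 22.9


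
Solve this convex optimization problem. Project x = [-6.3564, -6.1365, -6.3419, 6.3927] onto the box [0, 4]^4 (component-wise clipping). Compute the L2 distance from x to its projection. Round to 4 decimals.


Project each component onto [0, 4].
clip(-6.3564) = 0.0, clip(-6.1365) = 0.0, clip(-6.3419) = 0.0, clip(6.3927) = 4.0
Projection = [0.0, 0.0, 0.0, 4.0]
Squared diffs: [40.4038, 37.6566, 40.2197, 5.725]
Distance = sqrt(124.0051) = 11.1358


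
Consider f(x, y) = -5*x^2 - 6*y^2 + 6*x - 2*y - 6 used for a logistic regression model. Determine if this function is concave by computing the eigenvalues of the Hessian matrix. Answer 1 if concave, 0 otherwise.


The Hessian of f(x,y) = -5*x^2 - 6*y^2 + 6*x - 2*y - 6 is:
H = [[-10, 0], [0, -12]]
Trace = -10 - 12 = -22
Determinant = -10*-12 - (0)^2 = 120
Discriminant = (-22)^2 - 4*120 = 4.0
Eigenvalues: lambda_1 = -12.0, lambda_2 = -10.0
The function is concave.

1


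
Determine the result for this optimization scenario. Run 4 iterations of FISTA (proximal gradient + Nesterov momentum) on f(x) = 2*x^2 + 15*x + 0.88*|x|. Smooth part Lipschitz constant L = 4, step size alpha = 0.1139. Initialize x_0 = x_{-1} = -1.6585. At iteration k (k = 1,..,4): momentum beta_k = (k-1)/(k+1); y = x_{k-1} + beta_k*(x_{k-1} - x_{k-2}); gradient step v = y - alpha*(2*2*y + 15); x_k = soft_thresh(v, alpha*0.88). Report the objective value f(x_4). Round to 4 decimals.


FISTA on f(x) = 2*x^2 + 15*x + 0.88*|x|
L = 4, alpha = 0.1139
Iteration 1: beta = 0.0, y = -1.6585 + 0.0*(-1.6585 + 1.6585) = -1.6585
  grad(y) = 8.366, v = y - alpha*grad = -2.6114
  prox(v) = soft_thresh(-2.6114, 0.1002) = -2.5112
Iteration 2: beta = 0.3333, y = -2.5112 + 0.3333*(-2.5112 + 1.6585) = -2.7954
  grad(y) = 3.8185, v = y - alpha*grad = -3.2303
  prox(v) = soft_thresh(-3.2303, 0.1002) = -3.1301
Iteration 3: beta = 0.5, y = -3.1301 + 0.5*(-3.1301 + 2.5112) = -3.4395
  grad(y) = 1.2419, v = y - alpha*grad = -3.581
  prox(v) = soft_thresh(-3.581, 0.1002) = -3.4807
Iteration 4: beta = 0.6, y = -3.4807 + 0.6*(-3.4807 + 3.1301) = -3.6912
  grad(y) = 0.2354, v = y - alpha*grad = -3.718
  prox(v) = soft_thresh(-3.718, 0.1002) = -3.6177
f(x_4) = 2*(-3.6177)^2 + 15*(-3.6177) + 0.88*|-3.6177| = -24.9064


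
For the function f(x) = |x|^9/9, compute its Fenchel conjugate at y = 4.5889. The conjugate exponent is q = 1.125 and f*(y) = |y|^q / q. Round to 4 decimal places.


The conjugate exponent q satisfies 1/p + 1/q = 1.
p = 9, so q = 9/(9 - 1) = 1.125
|y|^q = 4.5889^1.125 = 5.5517
f*(4.5889) = 5.5517 / 1.125 = 4.9348


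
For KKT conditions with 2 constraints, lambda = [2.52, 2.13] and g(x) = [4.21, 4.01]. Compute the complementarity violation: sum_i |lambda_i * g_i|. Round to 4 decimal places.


KKT complementary slackness check:
lambda_1 * g_1 = 2.52 * 4.21 = 10.6092
lambda_2 * g_2 = 2.13 * 4.01 = 8.5413
Total violation = 10.6092 + 8.5413 = 19.1505


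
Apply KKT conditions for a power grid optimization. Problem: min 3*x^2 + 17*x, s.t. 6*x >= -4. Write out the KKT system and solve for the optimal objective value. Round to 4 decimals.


Step 1: Try lambda = 0 (constraint inactive).
x_unc = -17/(2*3) = -2.8333
Check: 6*-2.8333 = -16.9998 < -4 -- violated!
Step 2: Constraint must be active: 6*x = -4
x* = -4/6 = -2/3 = -0.6667 (rounded; the exact value -2/3 is used below)
lambda = (2*3*(-2/3) + 17)/6 = 2.1667
Step 3: Compute optimal value.
f(x*) = 3*(-2/3)^2 + 17*(-2/3) = -10.0


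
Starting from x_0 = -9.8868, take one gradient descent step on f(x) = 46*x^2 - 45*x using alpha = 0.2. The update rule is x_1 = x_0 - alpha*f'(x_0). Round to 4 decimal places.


We compute the gradient at x_0 and apply the update.
f'(x) = 92*x - 45
f'(-9.8868) = 92*-9.8868 - 45 = -954.5856
x_1 = -9.8868 - 0.2*-954.5856 = 181.0303
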